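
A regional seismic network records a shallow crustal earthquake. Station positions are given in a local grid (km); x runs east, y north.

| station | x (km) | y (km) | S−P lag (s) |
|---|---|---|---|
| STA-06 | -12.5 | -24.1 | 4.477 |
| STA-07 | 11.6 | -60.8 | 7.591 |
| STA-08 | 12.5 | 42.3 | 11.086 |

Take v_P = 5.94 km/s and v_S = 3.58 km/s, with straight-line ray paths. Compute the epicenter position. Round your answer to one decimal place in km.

Distance from S−P lag: d = Δt · v_P v_S / (v_P − v_S) = Δt · (5.94·3.58)/(5.94−3.58) ≈ 9.0107·Δt.
So d_STA-06 = 40.34, d_STA-07 = 68.40, d_STA-08 = 99.89 km.
Circle about each station: (x + 12.5)² + (y + 24.1)² = 40.34²; (x − 11.6)² + (y + 60.8)² = 68.40²; (x − 12.5)² + (y − 42.3)² = 99.89².
Subtracting the STA-06 equation from the STA-07 and STA-08 equations removes the quadratic terms:
48.2 x − 73.4 y = 42.90
50.0 x + 132.8 y = -7142.22
Solving the 2×2 system: x ≈ -51.5, y ≈ -34.4 km.

-51.5 km east, -34.4 km north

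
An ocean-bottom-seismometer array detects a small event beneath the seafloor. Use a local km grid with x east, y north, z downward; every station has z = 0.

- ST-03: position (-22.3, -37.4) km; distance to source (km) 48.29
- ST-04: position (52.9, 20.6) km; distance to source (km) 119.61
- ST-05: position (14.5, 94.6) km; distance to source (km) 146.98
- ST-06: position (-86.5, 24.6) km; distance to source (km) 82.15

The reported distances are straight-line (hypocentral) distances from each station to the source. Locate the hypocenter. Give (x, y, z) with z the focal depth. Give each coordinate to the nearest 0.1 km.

x ≈ -45.5 km, y ≈ -32.8 km, depth ≈ 42.1 km

Each station gives a sphere (x−x_i)² + (y−y_i)² + z² = d_i² (stations at z=0).
Subtracting the ST-03 sphere from ST-04 and ST-05: z² cancels, leaving linear equations in x and y:
150.4 x + 116.0 y = -10647.91
73.6 x + 264.0 y = -12007.84
Solving: x ≈ -45.500, y ≈ -32.799 km (keep extra digits for the depth step; rounded: -45.5, -32.8).
Then from the ST-03 sphere: z² = 48.29² − (x + 22.3)² − (y + 37.4)² with x = -45.500, y = -32.799, so z ≈ 42.101 ≈ 42.1 km.
Check against ST-06 (with the unrounded solution): distance 82.15 ≈ 82.15 km. ✓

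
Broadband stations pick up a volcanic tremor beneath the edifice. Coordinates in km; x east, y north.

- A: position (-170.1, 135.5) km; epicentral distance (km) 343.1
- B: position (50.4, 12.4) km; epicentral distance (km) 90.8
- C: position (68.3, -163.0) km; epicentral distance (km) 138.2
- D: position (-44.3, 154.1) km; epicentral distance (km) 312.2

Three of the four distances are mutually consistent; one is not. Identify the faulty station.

D

Solve using three stations at a time. Using A, B, C (subtract circle equations pairwise → linear system) gives (x, y) ≈ (126.1, -37.5).
Distances from that point to each station vs reported:
  A: calculated 343.1 vs reported 343.1 → residual 0.0 km
  B: calculated 90.7 vs reported 90.8 → residual 0.1 km
  C: calculated 138.2 vs reported 138.2 → residual 0.0 km
  D: calculated 256.5 vs reported 312.2 → residual 55.7 km
A, B, C are mutually consistent (residuals ≈ 0); D is off by 55.7 km.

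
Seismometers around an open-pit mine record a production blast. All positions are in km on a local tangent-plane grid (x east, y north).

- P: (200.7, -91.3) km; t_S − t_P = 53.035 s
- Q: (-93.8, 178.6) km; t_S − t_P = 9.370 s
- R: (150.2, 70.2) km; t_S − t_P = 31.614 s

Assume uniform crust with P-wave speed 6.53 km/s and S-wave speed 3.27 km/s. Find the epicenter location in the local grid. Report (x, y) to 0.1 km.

-34.0 km east, 164.8 km north

Distance from S−P lag: d = Δt · v_P v_S / (v_P − v_S) = Δt · (6.53·3.27)/(6.53−3.27) ≈ 6.5500·Δt.
So d_P = 347.38, d_Q = 61.37, d_R = 207.07 km.
Circle about each station: (x − 200.7)² + (y + 91.3)² = 347.38²; (x + 93.8)² + (y − 178.6)² = 61.37²; (x − 150.2)² + (y − 70.2)² = 207.07².
Subtracting pairs of circle equations eliminates x²+y² and gives linear equations (the radical axes):
-589.0 x + 539.8 y = 108986.81
-101.0 x + 323.0 y = 56666.78
Solving the 2×2 system: x ≈ -34.0, y ≈ 164.8 km.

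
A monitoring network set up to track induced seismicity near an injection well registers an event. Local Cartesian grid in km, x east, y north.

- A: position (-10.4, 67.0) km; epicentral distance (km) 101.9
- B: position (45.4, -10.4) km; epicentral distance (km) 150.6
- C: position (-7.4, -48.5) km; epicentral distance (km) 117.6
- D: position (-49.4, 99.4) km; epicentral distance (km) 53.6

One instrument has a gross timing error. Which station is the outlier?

D

Solve using three stations at a time. Using A, B, C (subtract circle equations pairwise → linear system) gives (x, y) ≈ (-101.8, 21.8).
Distances from that point to each station vs reported:
  A: calculated 102.0 vs reported 101.9 → residual 0.1 km
  B: calculated 150.6 vs reported 150.6 → residual 0.0 km
  C: calculated 117.6 vs reported 117.6 → residual 0.0 km
  D: calculated 93.7 vs reported 53.6 → residual 40.1 km
A, B, C are mutually consistent (residuals ≈ 0); D is off by 40.1 km.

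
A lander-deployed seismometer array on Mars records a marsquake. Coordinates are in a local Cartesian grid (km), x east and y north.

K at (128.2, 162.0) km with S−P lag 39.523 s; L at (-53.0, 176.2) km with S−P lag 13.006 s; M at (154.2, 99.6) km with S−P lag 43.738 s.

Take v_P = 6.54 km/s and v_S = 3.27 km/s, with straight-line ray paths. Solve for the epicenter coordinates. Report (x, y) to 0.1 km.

Distance from S−P lag: d = Δt · v_P v_S / (v_P − v_S) = Δt · (6.54·3.27)/(6.54−3.27) ≈ 6.5400·Δt.
So d_K = 258.48, d_L = 85.06, d_M = 286.05 km.
Circle about each station: (x − 128.2)² + (y − 162.0)² = 258.48²; (x + 53.0)² + (y − 176.2)² = 85.06²; (x − 154.2)² + (y − 99.6)² = 286.05².
Subtracting pairs of circle equations eliminates x²+y² and gives linear equations (the radical axes):
-362.4 x + 28.4 y = 50752.91
52.0 x − 124.8 y = -23994.13
Solving the 2×2 system: x ≈ -129.2, y ≈ 138.4 km.

-129.2 km east, 138.4 km north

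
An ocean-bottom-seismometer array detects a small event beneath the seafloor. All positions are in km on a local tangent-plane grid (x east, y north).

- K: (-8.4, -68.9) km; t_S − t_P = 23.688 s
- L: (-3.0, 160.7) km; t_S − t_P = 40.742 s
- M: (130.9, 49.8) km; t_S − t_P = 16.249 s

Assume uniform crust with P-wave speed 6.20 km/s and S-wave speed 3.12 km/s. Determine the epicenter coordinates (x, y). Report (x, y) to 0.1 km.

139.4 km east, -51.9 km north

Distance from S−P lag: d = Δt · v_P v_S / (v_P − v_S) = Δt · (6.20·3.12)/(6.20−3.12) ≈ 6.2805·Δt.
So d_K = 148.77, d_L = 255.88, d_M = 102.05 km.
Circle about each station: (x + 8.4)² + (y + 68.9)² = 148.77²; (x + 3.0)² + (y − 160.7)² = 255.88²; (x − 130.9)² + (y − 49.8)² = 102.05².
Subtracting the K equation from the L and M equations removes the quadratic terms:
10.8 x + 459.2 y = -22326.34
278.6 x + 237.4 y = 26515.39
Solving the 2×2 system: x ≈ 139.4, y ≈ -51.9 km.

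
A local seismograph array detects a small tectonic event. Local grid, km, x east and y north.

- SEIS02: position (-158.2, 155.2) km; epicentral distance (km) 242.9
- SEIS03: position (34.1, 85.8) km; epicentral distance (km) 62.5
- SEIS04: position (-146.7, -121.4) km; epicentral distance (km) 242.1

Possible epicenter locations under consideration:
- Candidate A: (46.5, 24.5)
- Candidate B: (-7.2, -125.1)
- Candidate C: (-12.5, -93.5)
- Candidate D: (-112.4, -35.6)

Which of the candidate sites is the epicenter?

Candidate A

For each candidate, compare |candidate − station| to the reported distance:
Candidate A: residuals SEIS02 0.0, SEIS03 0.0, SEIS04 0.0 → max 0.0 km
Candidate B: residuals SEIS02 75.5, SEIS03 152.4, SEIS04 102.6 → max 152.4 km
Candidate C: residuals SEIS02 45.3, SEIS03 122.8, SEIS04 105.0 → max 122.8 km
Candidate D: residuals SEIS02 46.7, SEIS03 127.8, SEIS04 149.7 → max 149.7 km
Only Candidate A has all residuals ≈ 0.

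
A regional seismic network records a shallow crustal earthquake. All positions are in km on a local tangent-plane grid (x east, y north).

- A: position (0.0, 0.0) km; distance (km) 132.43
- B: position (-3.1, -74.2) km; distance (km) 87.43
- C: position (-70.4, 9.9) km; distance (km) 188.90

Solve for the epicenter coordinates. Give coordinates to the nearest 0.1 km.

77.9 km east, -107.1 km north

Circle about each station: x² + y² = 132.43²; (x + 3.1)² + (y + 74.2)² = 87.43²; (x + 70.4)² + (y − 9.9)² = 188.90².
Subtracting pairs of circle equations eliminates x²+y² and gives linear equations (the radical axes):
-6.2 x − 148.4 y = 15408.95
-140.8 x + 19.8 y = -13091.34
Solving the 2×2 system: x ≈ 77.9, y ≈ -107.1 km.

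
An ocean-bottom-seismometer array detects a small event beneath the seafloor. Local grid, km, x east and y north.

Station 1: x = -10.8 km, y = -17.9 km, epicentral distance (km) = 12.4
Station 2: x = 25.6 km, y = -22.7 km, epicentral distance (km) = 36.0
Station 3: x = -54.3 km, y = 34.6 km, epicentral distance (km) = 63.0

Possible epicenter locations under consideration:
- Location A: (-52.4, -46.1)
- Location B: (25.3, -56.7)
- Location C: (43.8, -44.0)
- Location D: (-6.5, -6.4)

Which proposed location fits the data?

For each candidate, compare |candidate − station| to the reported distance:
Location A: residuals Station 1 37.9, Station 2 45.4, Station 3 17.7 → max 45.4 km
Location B: residuals Station 1 40.6, Station 2 2.0, Station 3 58.1 → max 58.1 km
Location C: residuals Station 1 48.1, Station 2 8.0, Station 3 62.7 → max 62.7 km
Location D: residuals Station 1 0.1, Station 2 0.0, Station 3 0.0 → max 0.1 km
Only Location D has all residuals ≈ 0.

Location D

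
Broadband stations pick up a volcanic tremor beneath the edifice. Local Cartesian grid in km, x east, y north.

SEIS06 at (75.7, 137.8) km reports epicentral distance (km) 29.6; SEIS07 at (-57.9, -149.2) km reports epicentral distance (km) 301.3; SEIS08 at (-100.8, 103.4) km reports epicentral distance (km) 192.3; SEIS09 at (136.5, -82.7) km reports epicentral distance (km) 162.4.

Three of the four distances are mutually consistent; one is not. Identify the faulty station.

Solve using three stations at a time. Using SEIS06, SEIS07, SEIS08 (subtract circle equations pairwise → linear system) gives (x, y) ≈ (91.3, 112.6).
Distances from that point to each station vs reported:
  SEIS06: calculated 29.7 vs reported 29.6 → residual 0.1 km
  SEIS07: calculated 301.3 vs reported 301.3 → residual 0.0 km
  SEIS08: calculated 192.3 vs reported 192.3 → residual 0.0 km
  SEIS09: calculated 200.4 vs reported 162.4 → residual 38.0 km
SEIS06, SEIS07, SEIS08 are mutually consistent (residuals ≈ 0); SEIS09 is off by 38.0 km.

SEIS09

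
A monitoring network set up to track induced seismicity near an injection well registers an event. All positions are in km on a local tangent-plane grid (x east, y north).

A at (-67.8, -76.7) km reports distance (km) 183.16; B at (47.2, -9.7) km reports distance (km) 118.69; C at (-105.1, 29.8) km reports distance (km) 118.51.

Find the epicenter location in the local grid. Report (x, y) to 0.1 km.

(-6.8, 96.0)

Circle about each station: (x + 67.8)² + (y + 76.7)² = 183.16²; (x − 47.2)² + (y + 9.7)² = 118.69²; (x + 105.1)² + (y − 29.8)² = 118.51².
Subtracting the A equation from the B and C equations removes the quadratic terms:
230.0 x + 134.0 y = 11302.47
-74.6 x + 213.0 y = 20957.29
Solving the 2×2 system: x ≈ -6.8, y ≈ 96.0 km.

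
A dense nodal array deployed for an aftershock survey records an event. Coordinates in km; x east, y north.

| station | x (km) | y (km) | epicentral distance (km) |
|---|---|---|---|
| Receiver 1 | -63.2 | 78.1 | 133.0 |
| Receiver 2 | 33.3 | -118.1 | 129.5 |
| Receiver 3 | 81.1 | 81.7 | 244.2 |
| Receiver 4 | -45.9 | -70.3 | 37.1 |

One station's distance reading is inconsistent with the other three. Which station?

Solve using three stations at a time. Using Receiver 1, Receiver 2, Receiver 4 (subtract circle equations pairwise → linear system) gives (x, y) ≈ (-79.2, -53.9).
Distances from that point to each station vs reported:
  Receiver 1: calculated 133.0 vs reported 133.0 → residual 0.0 km
  Receiver 2: calculated 129.5 vs reported 129.5 → residual 0.0 km
  Receiver 3: calculated 210.0 vs reported 244.2 → residual 34.2 km
  Receiver 4: calculated 37.1 vs reported 37.1 → residual 0.0 km
Receiver 1, Receiver 2, Receiver 4 are mutually consistent (residuals ≈ 0); Receiver 3 is off by 34.2 km.

Receiver 3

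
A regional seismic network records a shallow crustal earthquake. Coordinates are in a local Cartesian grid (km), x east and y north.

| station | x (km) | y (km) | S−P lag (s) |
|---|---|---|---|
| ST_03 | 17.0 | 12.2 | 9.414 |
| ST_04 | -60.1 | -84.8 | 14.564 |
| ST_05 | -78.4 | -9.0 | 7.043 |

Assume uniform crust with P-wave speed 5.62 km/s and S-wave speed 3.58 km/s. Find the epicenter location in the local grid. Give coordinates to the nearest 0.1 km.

x ≈ -63.3 km, y ≈ 58.8 km

Distance from S−P lag: d = Δt · v_P v_S / (v_P − v_S) = Δt · (5.62·3.58)/(5.62−3.58) ≈ 9.8625·Δt.
So d_ST_03 = 92.85, d_ST_04 = 143.64, d_ST_05 = 69.46 km.
Circle about each station: (x − 17.0)² + (y − 12.2)² = 92.85²; (x + 60.1)² + (y + 84.8)² = 143.64²; (x + 78.4)² + (y + 9.0)² = 69.46².
Subtracting pairs of circle equations eliminates x²+y² and gives linear equations (the radical axes):
-154.2 x − 194.0 y = -1646.12
-190.8 x − 42.4 y = 9586.15
Solving the 2×2 system: x ≈ -63.3, y ≈ 58.8 km.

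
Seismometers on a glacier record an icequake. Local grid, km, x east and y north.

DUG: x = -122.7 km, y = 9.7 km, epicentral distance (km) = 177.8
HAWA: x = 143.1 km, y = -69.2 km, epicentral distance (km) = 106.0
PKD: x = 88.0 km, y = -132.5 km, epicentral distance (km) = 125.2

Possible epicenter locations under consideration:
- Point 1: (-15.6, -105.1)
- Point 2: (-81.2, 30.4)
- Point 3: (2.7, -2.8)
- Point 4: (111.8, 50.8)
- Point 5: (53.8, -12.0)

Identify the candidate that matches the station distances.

For each candidate, compare |candidate − station| to the reported distance:
Point 1: residuals DUG 20.8, HAWA 56.7, PKD 18.0 → max 56.7 km
Point 2: residuals DUG 131.4, HAWA 139.4, PKD 109.7 → max 139.4 km
Point 3: residuals DUG 51.8, HAWA 49.3, PKD 30.0 → max 51.8 km
Point 4: residuals DUG 60.3, HAWA 18.0, PKD 59.6 → max 60.3 km
Point 5: residuals DUG 0.0, HAWA 0.0, PKD 0.1 → max 0.1 km
Only Point 5 has all residuals ≈ 0.

Point 5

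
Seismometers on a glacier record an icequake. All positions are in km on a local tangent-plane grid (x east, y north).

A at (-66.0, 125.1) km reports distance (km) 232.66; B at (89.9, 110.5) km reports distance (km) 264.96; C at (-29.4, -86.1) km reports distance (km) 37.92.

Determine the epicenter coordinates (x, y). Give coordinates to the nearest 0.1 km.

Circle about each station: (x + 66.0)² + (y − 125.1)² = 232.66²; (x − 89.9)² + (y − 110.5)² = 264.96²; (x + 29.4)² + (y + 86.1)² = 37.92².
Subtracting pairs of circle equations eliminates x²+y² and gives linear equations (the radical axes):
311.8 x − 29.2 y = -15786.88
73.2 x − 422.4 y = 40964.31
Solving the 2×2 system: x ≈ -60.7, y ≈ -107.5 km.

(-60.7, -107.5)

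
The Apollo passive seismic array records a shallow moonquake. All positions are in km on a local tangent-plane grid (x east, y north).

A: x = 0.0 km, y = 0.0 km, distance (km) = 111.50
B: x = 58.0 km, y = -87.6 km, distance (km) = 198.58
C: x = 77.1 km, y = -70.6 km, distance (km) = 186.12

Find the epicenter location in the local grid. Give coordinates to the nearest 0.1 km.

Circle about each station: x² + y² = 111.50²; (x − 58.0)² + (y + 87.6)² = 198.58²; (x − 77.1)² + (y + 70.6)² = 186.12².
Subtracting the A equation from the B and C equations removes the quadratic terms:
116.0 x − 175.2 y = -15964.01
154.2 x − 141.2 y = -11279.63
Solving the 2×2 system: x ≈ 26.1, y ≈ 108.4 km.
Check against A (with the unrounded x, y): √(x²+y²) = 111.52 ≈ 111.50 km. ✓

x ≈ 26.1 km, y ≈ 108.4 km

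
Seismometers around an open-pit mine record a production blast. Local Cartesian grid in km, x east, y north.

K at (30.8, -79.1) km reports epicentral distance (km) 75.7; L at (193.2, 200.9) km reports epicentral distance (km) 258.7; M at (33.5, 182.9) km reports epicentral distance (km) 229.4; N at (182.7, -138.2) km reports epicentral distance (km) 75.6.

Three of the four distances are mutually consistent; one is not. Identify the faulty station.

Solve using three stations at a time. Using K, L, M (subtract circle equations pairwise → linear system) gives (x, y) ≈ (94.5, -38.2).
Distances from that point to each station vs reported:
  K: calculated 75.7 vs reported 75.7 → residual 0.0 km
  L: calculated 258.7 vs reported 258.7 → residual 0.0 km
  M: calculated 229.4 vs reported 229.4 → residual 0.0 km
  N: calculated 133.3 vs reported 75.6 → residual 57.7 km
K, L, M are mutually consistent (residuals ≈ 0); N is off by 57.7 km.

N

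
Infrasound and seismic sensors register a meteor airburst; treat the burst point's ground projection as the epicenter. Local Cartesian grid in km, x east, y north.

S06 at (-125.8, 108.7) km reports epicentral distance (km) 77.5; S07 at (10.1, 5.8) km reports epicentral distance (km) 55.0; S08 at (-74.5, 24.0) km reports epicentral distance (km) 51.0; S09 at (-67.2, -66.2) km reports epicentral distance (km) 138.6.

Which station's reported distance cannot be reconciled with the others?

Solve using three stations at a time. Using S06, S08, S09 (subtract circle equations pairwise → linear system) gives (x, y) ≈ (-57.6, 72.0).
Distances from that point to each station vs reported:
  S06: calculated 77.5 vs reported 77.5 → residual 0.0 km
  S07: calculated 94.7 vs reported 55.0 → residual 39.7 km
  S08: calculated 50.9 vs reported 51.0 → residual 0.1 km
  S09: calculated 138.6 vs reported 138.6 → residual 0.0 km
S06, S08, S09 are mutually consistent (residuals ≈ 0); S07 is off by 39.7 km.

S07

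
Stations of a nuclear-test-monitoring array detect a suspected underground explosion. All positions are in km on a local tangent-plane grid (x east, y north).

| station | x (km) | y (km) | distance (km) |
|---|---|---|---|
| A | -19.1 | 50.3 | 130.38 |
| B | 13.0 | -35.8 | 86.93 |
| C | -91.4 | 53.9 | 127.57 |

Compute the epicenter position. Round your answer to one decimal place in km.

(-66.4, -71.2)

Circle about each station: (x + 19.1)² + (y − 50.3)² = 130.38²; (x − 13.0)² + (y + 35.8)² = 86.93²; (x + 91.4)² + (y − 53.9)² = 127.57².
Subtracting pairs of circle equations eliminates x²+y² and gives linear equations (the radical axes):
64.2 x − 172.2 y = 7997.86
-144.6 x + 7.2 y = 9089.11
Solving the 2×2 system: x ≈ -66.4, y ≈ -71.2 km.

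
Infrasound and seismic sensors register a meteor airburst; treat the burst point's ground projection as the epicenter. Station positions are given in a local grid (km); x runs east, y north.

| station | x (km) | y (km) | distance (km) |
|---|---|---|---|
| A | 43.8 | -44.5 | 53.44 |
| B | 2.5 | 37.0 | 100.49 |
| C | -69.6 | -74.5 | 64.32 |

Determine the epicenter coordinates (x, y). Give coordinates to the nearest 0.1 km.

Circle about each station: (x − 43.8)² + (y + 44.5)² = 53.44²; (x − 2.5)² + (y − 37.0)² = 100.49²; (x + 69.6)² + (y + 74.5)² = 64.32².
Subtracting the A equation from the B and C equations removes the quadratic terms:
-82.6 x + 163.0 y = -9765.85
-226.8 x − 60.0 y = 5214.49
Solving the 2×2 system: x ≈ -6.3, y ≈ -63.1 km.

(-6.3, -63.1)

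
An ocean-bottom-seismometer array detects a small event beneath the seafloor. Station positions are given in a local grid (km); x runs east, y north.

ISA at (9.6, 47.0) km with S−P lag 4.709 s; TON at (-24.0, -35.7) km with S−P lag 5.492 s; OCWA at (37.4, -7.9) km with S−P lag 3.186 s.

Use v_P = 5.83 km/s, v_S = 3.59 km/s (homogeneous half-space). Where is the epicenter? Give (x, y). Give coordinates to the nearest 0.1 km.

Distance from S−P lag: d = Δt · v_P v_S / (v_P − v_S) = Δt · (5.83·3.59)/(5.83−3.59) ≈ 9.3436·Δt.
So d_ISA = 44.00, d_TON = 51.32, d_OCWA = 29.77 km.
Circle about each station: (x − 9.6)² + (y − 47.0)² = 44.00²; (x + 24.0)² + (y + 35.7)² = 51.32²; (x − 37.4)² + (y + 7.9)² = 29.77².
Subtracting pairs of circle equations eliminates x²+y² and gives linear equations (the radical axes):
-67.2 x − 165.4 y = -1148.41
55.6 x − 109.8 y = 209.76
Solving the 2×2 system: x ≈ 9.7, y ≈ 3.0 km.

(9.7, 3.0)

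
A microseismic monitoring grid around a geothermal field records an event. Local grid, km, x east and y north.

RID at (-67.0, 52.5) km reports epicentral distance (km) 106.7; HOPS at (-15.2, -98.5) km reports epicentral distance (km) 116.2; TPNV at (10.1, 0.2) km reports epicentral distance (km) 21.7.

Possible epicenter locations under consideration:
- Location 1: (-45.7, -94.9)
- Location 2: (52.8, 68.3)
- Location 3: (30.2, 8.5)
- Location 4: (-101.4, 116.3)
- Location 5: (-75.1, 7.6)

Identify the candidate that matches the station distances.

Location 3

For each candidate, compare |candidate − station| to the reported distance:
Location 1: residuals RID 42.2, HOPS 85.5, TPNV 88.6 → max 88.6 km
Location 2: residuals RID 14.1, HOPS 63.9, TPNV 58.7 → max 63.9 km
Location 3: residuals RID 0.0, HOPS 0.0, TPNV 0.0 → max 0.0 km
Location 4: residuals RID 34.2, HOPS 115.3, TPNV 139.3 → max 139.3 km
Location 5: residuals RID 61.1, HOPS 5.6, TPNV 63.8 → max 63.8 km
Only Location 3 has all residuals ≈ 0.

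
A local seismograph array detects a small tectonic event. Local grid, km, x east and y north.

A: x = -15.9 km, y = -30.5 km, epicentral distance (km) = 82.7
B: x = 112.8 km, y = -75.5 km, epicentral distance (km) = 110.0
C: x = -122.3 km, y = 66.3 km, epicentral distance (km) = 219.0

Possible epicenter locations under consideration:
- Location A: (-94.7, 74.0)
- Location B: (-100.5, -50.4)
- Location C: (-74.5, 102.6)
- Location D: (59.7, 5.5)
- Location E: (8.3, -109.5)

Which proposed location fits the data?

Location E

For each candidate, compare |candidate − station| to the reported distance:
Location A: residuals A 48.2, B 145.7, C 190.3 → max 190.3 km
Location B: residuals A 4.2, B 104.8, C 100.3 → max 104.8 km
Location C: residuals A 62.7, B 148.5, C 159.0 → max 159.0 km
Location D: residuals A 1.0, B 13.1, C 27.1 → max 27.1 km
Location E: residuals A 0.1, B 0.1, C 0.0 → max 0.1 km
Only Location E has all residuals ≈ 0.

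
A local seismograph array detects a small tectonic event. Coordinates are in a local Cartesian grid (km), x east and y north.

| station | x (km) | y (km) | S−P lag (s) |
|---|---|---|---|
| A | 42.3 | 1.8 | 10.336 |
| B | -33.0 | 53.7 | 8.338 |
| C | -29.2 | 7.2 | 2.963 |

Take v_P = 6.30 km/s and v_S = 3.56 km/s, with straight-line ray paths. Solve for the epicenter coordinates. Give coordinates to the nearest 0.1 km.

-40.8 km east, -14.1 km north

Distance from S−P lag: d = Δt · v_P v_S / (v_P − v_S) = Δt · (6.30·3.56)/(6.30−3.56) ≈ 8.1854·Δt.
So d_A = 84.60, d_B = 68.25, d_C = 24.25 km.
Circle about each station: (x − 42.3)² + (y − 1.8)² = 84.60²; (x + 33.0)² + (y − 53.7)² = 68.25²; (x + 29.2)² + (y − 7.2)² = 24.25².
Subtracting the A equation from the B and C equations removes the quadratic terms:
-150.6 x + 103.8 y = 4679.26
-143.0 x + 10.8 y = 5681.05
Solving the 2×2 system: x ≈ -40.8, y ≈ -14.1 km.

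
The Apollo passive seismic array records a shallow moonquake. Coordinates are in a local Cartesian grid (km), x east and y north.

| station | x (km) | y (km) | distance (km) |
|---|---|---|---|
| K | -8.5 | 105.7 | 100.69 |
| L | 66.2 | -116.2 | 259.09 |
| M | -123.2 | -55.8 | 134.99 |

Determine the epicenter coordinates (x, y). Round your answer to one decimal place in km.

x ≈ -105.3 km, y ≈ 78.0 km

Circle about each station: (x + 8.5)² + (y − 105.7)² = 100.69²; (x − 66.2)² + (y + 116.2)² = 259.09²; (x + 123.2)² + (y + 55.8)² = 134.99².
Subtracting pairs of circle equations eliminates x²+y² and gives linear equations (the radical axes):
149.4 x − 443.8 y = -50349.01
-229.4 x − 323.0 y = -1036.68
Solving the 2×2 system: x ≈ -105.3, y ≈ 78.0 km.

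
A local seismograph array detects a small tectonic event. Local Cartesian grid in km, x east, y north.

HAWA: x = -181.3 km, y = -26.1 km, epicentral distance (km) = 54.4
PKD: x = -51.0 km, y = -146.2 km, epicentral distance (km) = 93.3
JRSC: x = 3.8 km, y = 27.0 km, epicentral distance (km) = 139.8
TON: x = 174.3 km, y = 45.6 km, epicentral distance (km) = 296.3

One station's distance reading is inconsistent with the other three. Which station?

Solve using three stations at a time. Using PKD, JRSC, TON (subtract circle equations pairwise → linear system) gives (x, y) ≈ (-99.9, -66.8).
Distances from that point to each station vs reported:
  HAWA: calculated 91.0 vs reported 54.4 → residual 36.6 km
  PKD: calculated 93.3 vs reported 93.3 → residual 0.0 km
  JRSC: calculated 139.8 vs reported 139.8 → residual 0.0 km
  TON: calculated 296.3 vs reported 296.3 → residual 0.0 km
PKD, JRSC, TON are mutually consistent (residuals ≈ 0); HAWA is off by 36.6 km.

HAWA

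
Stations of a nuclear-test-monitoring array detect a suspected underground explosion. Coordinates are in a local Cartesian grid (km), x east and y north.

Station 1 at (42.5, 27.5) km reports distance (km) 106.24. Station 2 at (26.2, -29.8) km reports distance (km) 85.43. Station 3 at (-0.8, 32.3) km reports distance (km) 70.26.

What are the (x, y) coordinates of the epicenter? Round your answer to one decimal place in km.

Circle about each station: (x − 42.5)² + (y − 27.5)² = 106.24²; (x − 26.2)² + (y + 29.8)² = 85.43²; (x + 0.8)² + (y − 32.3)² = 70.26².
Subtracting the Station 1 equation from the Station 2 and Station 3 equations removes the quadratic terms:
-32.6 x − 114.6 y = 3000.63
-86.6 x + 9.6 y = 4831.90
Solving the 2×2 system: x ≈ -56.9, y ≈ -10.0 km.

x ≈ -56.9 km, y ≈ -10.0 km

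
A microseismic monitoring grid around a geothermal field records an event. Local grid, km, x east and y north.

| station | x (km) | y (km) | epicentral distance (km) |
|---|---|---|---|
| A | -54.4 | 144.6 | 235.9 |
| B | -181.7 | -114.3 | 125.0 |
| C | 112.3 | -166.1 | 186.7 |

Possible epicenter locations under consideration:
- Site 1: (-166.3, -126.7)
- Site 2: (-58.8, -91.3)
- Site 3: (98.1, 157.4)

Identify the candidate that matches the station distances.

For each candidate, compare |candidate − station| to the reported distance:
Site 1: residuals A 57.6, B 105.2, C 94.7 → max 105.2 km
Site 2: residuals A 0.0, B 0.0, C 0.0 → max 0.0 km
Site 3: residuals A 82.9, B 265.0, C 137.1 → max 265.0 km
Only Site 2 has all residuals ≈ 0.

Site 2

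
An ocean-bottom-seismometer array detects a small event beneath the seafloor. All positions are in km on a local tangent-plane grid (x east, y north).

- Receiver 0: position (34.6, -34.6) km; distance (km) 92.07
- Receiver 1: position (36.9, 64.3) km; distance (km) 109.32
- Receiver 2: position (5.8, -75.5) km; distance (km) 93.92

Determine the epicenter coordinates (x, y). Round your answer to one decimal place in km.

-51.0 km east, -0.7 km north

Circle about each station: (x − 34.6)² + (y + 34.6)² = 92.07²; (x − 36.9)² + (y − 64.3)² = 109.32²; (x − 5.8)² + (y + 75.5)² = 93.92².
Subtracting the Receiver 0 equation from the Receiver 1 and Receiver 2 equations removes the quadratic terms:
4.6 x + 197.8 y = -372.20
-57.6 x − 81.8 y = 2995.49
Solving the 2×2 system: x ≈ -51.0, y ≈ -0.7 km.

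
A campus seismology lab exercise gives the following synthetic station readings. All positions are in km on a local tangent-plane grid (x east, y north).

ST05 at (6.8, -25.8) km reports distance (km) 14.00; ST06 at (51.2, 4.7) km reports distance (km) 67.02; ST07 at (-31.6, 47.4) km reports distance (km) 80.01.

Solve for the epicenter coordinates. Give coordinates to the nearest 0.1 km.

Circle about each station: (x − 6.8)² + (y + 25.8)² = 14.00²; (x − 51.2)² + (y − 4.7)² = 67.02²; (x + 31.6)² + (y − 47.4)² = 80.01².
Subtracting the ST05 equation from the ST06 and ST07 equations removes the quadratic terms:
88.8 x + 61.0 y = -2364.03
-76.8 x + 146.4 y = -3672.16
Solving the 2×2 system: x ≈ -6.9, y ≈ -28.7 km.
Check against ST05 (with the unrounded x, y): √((x − 6.8)²+(y + 25.8)²) = 14.01 ≈ 14.00 km. ✓

-6.9 km east, -28.7 km north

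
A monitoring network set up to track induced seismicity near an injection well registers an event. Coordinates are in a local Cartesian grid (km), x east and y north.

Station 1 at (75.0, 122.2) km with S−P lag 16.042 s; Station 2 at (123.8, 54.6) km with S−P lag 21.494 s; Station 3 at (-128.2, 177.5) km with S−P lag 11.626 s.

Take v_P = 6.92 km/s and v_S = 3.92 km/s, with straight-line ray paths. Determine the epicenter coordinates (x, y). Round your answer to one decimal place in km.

Distance from S−P lag: d = Δt · v_P v_S / (v_P − v_S) = Δt · (6.92·3.92)/(6.92−3.92) ≈ 9.0421·Δt.
So d_Station 1 = 145.05, d_Station 2 = 194.35, d_Station 3 = 105.12 km.
Circle about each station: (x − 75.0)² + (y − 122.2)² = 145.05²; (x − 123.8)² + (y − 54.6)² = 194.35²; (x + 128.2)² + (y − 177.5)² = 105.12².
Subtracting pairs of circle equations eliminates x²+y² and gives linear equations (the radical axes):
97.6 x − 135.2 y = -18982.66
-406.4 x + 110.6 y = 37372.94
Solving the 2×2 system: x ≈ -66.9, y ≈ 92.1 km.

(-66.9, 92.1)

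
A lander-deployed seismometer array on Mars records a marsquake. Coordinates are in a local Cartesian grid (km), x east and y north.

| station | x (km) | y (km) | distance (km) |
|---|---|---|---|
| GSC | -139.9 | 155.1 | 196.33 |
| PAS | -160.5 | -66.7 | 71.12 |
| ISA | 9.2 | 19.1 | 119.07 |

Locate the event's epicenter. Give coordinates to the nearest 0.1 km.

-96.2 km east, -36.3 km north

Circle about each station: (x + 139.9)² + (y − 155.1)² = 196.33²; (x + 160.5)² + (y + 66.7)² = 71.12²; (x − 9.2)² + (y − 19.1)² = 119.07².
Subtracting pairs of circle equations eliminates x²+y² and gives linear equations (the radical axes):
-41.2 x − 443.6 y = 20068.53
298.2 x − 272.0 y = -18810.77
Solving the 2×2 system: x ≈ -96.2, y ≈ -36.3 km.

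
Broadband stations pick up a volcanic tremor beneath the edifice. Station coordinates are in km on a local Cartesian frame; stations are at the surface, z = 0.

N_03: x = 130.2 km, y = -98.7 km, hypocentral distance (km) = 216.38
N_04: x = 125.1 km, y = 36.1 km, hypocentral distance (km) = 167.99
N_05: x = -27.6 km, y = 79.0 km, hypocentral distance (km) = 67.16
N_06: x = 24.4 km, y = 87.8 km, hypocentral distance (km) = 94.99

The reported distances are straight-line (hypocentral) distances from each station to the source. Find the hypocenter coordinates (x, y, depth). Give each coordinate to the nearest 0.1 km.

(-36.2, 31.5, 46.7)

Each station gives a sphere (x−x_i)² + (y−y_i)² + z² = d_i² (stations at z=0).
Subtracting the N_03 sphere from N_04 and N_05: z² cancels, leaving linear equations in x and y:
-10.2 x + 269.6 y = 8859.15
-315.6 x + 355.4 y = 22618.87
Solving: x ≈ -36.208, y ≈ 31.490 km (keep extra digits for the depth step; rounded: -36.2, 31.5).
Then from the N_03 sphere: z² = 216.38² − (x − 130.2)² − (y + 98.7)² with x = -36.208, y = 31.490, so z ≈ 46.682 ≈ 46.7 km.
Check against N_06 (with the unrounded solution): distance 94.99 ≈ 94.99 km. ✓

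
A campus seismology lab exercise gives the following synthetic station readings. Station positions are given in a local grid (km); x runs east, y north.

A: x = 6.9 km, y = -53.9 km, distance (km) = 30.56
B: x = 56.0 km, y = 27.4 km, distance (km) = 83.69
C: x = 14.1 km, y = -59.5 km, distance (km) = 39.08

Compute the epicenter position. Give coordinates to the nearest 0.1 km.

Circle about each station: (x − 6.9)² + (y + 53.9)² = 30.56²; (x − 56.0)² + (y − 27.4)² = 83.69²; (x − 14.1)² + (y + 59.5)² = 39.08².
Subtracting pairs of circle equations eliminates x²+y² and gives linear equations (the radical axes):
98.2 x + 162.6 y = -5136.16
14.4 x − 11.2 y = 192.91
Solving the 2×2 system: x ≈ -7.6, y ≈ -27.0 km.
Check against A (with the unrounded x, y): √((x − 6.9)²+(y + 53.9)²) = 30.56 ≈ 30.56 km. ✓

(-7.6, -27.0)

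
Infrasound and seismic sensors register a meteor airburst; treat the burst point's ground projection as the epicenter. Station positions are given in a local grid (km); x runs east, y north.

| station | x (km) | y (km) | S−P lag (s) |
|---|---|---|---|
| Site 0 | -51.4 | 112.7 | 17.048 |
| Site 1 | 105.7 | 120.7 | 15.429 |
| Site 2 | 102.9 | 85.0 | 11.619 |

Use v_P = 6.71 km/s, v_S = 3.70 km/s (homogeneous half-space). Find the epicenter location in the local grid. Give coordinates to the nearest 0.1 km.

44.0 km east, 9.4 km north

Distance from S−P lag: d = Δt · v_P v_S / (v_P − v_S) = Δt · (6.71·3.70)/(6.71−3.70) ≈ 8.2482·Δt.
So d_Site 0 = 140.61, d_Site 1 = 127.26, d_Site 2 = 95.84 km.
Circle about each station: (x + 51.4)² + (y − 112.7)² = 140.61²; (x − 105.7)² + (y − 120.7)² = 127.26²; (x − 102.9)² + (y − 85.0)² = 95.84².
Subtracting pairs of circle equations eliminates x²+y² and gives linear equations (the radical axes):
314.2 x + 16.0 y = 13973.79
308.6 x − 55.4 y = 13056.03
Solving the 2×2 system: x ≈ 44.0, y ≈ 9.4 km.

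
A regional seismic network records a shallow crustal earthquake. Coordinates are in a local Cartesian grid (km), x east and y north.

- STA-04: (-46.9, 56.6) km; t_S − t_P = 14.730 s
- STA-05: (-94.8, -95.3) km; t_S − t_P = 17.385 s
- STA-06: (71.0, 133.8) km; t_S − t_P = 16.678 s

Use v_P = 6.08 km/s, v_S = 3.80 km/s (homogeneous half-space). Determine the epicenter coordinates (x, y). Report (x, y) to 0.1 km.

70.8 km east, -35.2 km north

Distance from S−P lag: d = Δt · v_P v_S / (v_P − v_S) = Δt · (6.08·3.80)/(6.08−3.80) ≈ 10.1333·Δt.
So d_STA-04 = 149.26, d_STA-05 = 176.17, d_STA-06 = 169.00 km.
Circle about each station: (x + 46.9)² + (y − 56.6)² = 149.26²; (x + 94.8)² + (y + 95.3)² = 176.17²; (x − 71.0)² + (y − 133.8)² = 169.00².
Subtracting pairs of circle equations eliminates x²+y² and gives linear equations (the radical axes):
-95.8 x − 303.8 y = 3908.64
235.8 x + 154.4 y = 11257.82
Solving the 2×2 system: x ≈ 70.8, y ≈ -35.2 km.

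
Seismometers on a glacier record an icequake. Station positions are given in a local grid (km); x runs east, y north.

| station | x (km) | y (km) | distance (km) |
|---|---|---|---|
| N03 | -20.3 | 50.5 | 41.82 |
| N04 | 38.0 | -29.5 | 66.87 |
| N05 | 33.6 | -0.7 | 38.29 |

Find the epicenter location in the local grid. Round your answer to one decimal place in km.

18.3 km east, 34.4 km north

Circle about each station: (x + 20.3)² + (y − 50.5)² = 41.82²; (x − 38.0)² + (y + 29.5)² = 66.87²; (x − 33.6)² + (y + 0.7)² = 38.29².
Subtracting the N03 equation from the N04 and N05 equations removes the quadratic terms:
116.6 x − 160.0 y = -3370.77
107.8 x − 102.4 y = -1550.10
Solving the 2×2 system: x ≈ 18.3, y ≈ 34.4 km.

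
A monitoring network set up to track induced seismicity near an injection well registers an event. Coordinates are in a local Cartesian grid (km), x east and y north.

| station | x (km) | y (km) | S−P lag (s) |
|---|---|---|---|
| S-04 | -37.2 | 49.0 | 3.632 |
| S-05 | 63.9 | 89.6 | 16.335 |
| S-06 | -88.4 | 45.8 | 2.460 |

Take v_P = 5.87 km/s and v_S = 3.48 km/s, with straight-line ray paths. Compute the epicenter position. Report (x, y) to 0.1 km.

x ≈ -67.6 km, y ≈ 42.7 km

Distance from S−P lag: d = Δt · v_P v_S / (v_P − v_S) = Δt · (5.87·3.48)/(5.87−3.48) ≈ 8.5471·Δt.
So d_S-04 = 31.04, d_S-05 = 139.62, d_S-06 = 21.03 km.
Circle about each station: (x + 37.2)² + (y − 49.0)² = 31.04²; (x − 63.9)² + (y − 89.6)² = 139.62²; (x + 88.4)² + (y − 45.8)² = 21.03².
Subtracting pairs of circle equations eliminates x²+y² and gives linear equations (the radical axes):
202.2 x + 81.2 y = -10203.73
-102.4 x − 6.4 y = 6648.58
Solving the 2×2 system: x ≈ -67.6, y ≈ 42.7 km.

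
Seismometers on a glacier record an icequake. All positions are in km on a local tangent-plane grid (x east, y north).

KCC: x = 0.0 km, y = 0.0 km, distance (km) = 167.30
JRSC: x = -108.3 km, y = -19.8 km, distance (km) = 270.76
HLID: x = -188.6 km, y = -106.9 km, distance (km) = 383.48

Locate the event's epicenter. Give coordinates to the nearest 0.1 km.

Circle about each station: x² + y² = 167.30²; (x + 108.3)² + (y + 19.8)² = 270.76²; (x + 188.6)² + (y + 106.9)² = 383.48².
Subtracting the KCC equation from the JRSC and HLID equations removes the quadratic terms:
-216.6 x − 39.6 y = -33200.76
-377.2 x − 213.8 y = -72070.05
Solving the 2×2 system: x ≈ 135.3, y ≈ 98.4 km.

x ≈ 135.3 km, y ≈ 98.4 km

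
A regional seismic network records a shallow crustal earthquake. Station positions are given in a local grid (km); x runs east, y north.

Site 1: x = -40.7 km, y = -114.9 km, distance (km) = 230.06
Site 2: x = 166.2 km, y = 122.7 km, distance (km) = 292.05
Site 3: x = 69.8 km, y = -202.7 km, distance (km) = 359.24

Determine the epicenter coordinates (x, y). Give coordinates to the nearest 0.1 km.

-124.9 km east, 99.2 km north

Circle about each station: (x + 40.7)² + (y + 114.9)² = 230.06²; (x − 166.2)² + (y − 122.7)² = 292.05²; (x − 69.8)² + (y + 202.7)² = 359.24².
Subtracting the Site 1 equation from the Site 2 and Site 3 equations removes the quadratic terms:
413.8 x + 475.2 y = -4546.37
221.0 x − 175.6 y = -45024.94
Solving the 2×2 system: x ≈ -124.9, y ≈ 99.2 km.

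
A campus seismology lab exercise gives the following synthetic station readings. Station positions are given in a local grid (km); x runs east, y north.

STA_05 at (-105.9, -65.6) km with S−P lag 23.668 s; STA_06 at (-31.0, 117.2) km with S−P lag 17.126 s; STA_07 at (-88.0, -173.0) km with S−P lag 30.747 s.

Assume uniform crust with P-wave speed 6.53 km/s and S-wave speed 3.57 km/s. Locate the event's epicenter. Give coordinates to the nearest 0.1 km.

x ≈ 60.6 km, y ≈ 18.2 km

Distance from S−P lag: d = Δt · v_P v_S / (v_P − v_S) = Δt · (6.53·3.57)/(6.53−3.57) ≈ 7.8757·Δt.
So d_STA_05 = 186.40, d_STA_06 = 134.88, d_STA_07 = 242.15 km.
Circle about each station: (x + 105.9)² + (y + 65.6)² = 186.40²; (x + 31.0)² + (y − 117.2)² = 134.88²; (x + 88.0)² + (y + 173.0)² = 242.15².
Subtracting pairs of circle equations eliminates x²+y² and gives linear equations (the radical axes):
149.8 x + 365.6 y = 15731.02
35.8 x − 214.8 y = -1736.83
Solving the 2×2 system: x ≈ 60.6, y ≈ 18.2 km.
Check against STA_05 (with the unrounded x, y): √((x + 105.9)²+(y + 65.6)²) = 186.41 ≈ 186.40 km. ✓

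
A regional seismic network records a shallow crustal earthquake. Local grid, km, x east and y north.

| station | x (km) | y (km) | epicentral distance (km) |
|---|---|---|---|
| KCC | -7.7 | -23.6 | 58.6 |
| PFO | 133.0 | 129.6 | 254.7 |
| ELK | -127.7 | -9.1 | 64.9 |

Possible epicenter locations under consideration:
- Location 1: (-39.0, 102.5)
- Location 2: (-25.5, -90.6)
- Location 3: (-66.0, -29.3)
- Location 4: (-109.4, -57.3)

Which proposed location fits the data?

Location 3

For each candidate, compare |candidate − station| to the reported distance:
Location 1: residuals KCC 71.3, PFO 80.6, ELK 77.7 → max 80.6 km
Location 2: residuals KCC 10.7, PFO 16.6, ELK 65.8 → max 65.8 km
Location 3: residuals KCC 0.0, PFO 0.0, ELK 0.0 → max 0.0 km
Location 4: residuals KCC 48.5, PFO 51.4, ELK 13.3 → max 51.4 km
Only Location 3 has all residuals ≈ 0.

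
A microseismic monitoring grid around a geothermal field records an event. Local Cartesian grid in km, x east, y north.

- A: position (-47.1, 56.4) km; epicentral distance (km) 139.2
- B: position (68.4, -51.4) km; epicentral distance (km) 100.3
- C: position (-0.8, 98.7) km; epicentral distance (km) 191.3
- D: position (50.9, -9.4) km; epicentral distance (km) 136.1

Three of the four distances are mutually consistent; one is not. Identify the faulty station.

B

Solve using three stations at a time. Using A, C, D (subtract circle equations pairwise → linear system) gives (x, y) ≈ (-64.4, -81.7).
Distances from that point to each station vs reported:
  A: calculated 139.2 vs reported 139.2 → residual 0.0 km
  B: calculated 136.2 vs reported 100.3 → residual 35.9 km
  C: calculated 191.3 vs reported 191.3 → residual 0.0 km
  D: calculated 136.1 vs reported 136.1 → residual 0.0 km
A, C, D are mutually consistent (residuals ≈ 0); B is off by 35.9 km.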